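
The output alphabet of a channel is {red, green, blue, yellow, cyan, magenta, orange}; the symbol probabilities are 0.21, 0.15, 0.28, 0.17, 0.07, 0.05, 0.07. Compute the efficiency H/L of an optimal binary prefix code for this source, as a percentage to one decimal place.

98.3%

Entropy H = −Σ p log₂ p ≈ 2.5854 bits.
Huffman merges: 1/20+7/100→3/25; 7/100+3/25→19/100; 3/20+17/100→8/25; 19/100+21/100→2/5; 7/25+8/25→3/5; 2/5+3/5→1. L = 263/100 ≈ 2.6300.
Efficiency = H/L = 2.5854/2.6300 = 98.3%.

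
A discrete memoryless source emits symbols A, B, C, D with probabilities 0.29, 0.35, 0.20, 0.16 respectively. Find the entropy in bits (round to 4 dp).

1.9354 bits

H = −Σ pᵢ log₂ pᵢ.
−0.29·log₂(0.29) = 0.5179
−0.35·log₂(0.35) = 0.5301
−0.20·log₂(0.20) = 0.4644
−0.16·log₂(0.16) = 0.4230
Sum ≈ 1.9354 → 1.9354 bits.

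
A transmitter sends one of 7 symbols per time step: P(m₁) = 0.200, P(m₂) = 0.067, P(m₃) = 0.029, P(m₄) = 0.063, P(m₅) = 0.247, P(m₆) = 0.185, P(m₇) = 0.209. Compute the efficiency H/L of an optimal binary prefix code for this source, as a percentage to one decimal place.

Entropy H = −Σ p log₂ p ≈ 2.5457 bits.
Huffman merges: 29/1000+63/1000→23/250; 67/1000+23/250→159/1000; 159/1000+37/200→43/125; 1/5+209/1000→409/1000; 247/1000+43/125→591/1000; 409/1000+591/1000→1. L = 519/200 ≈ 2.5950.
Efficiency = H/L = 2.5457/2.5950 = 98.1%.

98.1%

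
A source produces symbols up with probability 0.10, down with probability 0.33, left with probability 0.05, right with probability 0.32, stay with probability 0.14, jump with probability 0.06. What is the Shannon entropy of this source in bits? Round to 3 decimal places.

2.243 bits

H = −Σ pᵢ log₂ pᵢ.
−0.10·log₂(0.10) = 0.3322
−0.33·log₂(0.33) = 0.5278
−0.05·log₂(0.05) = 0.2161
−0.32·log₂(0.32) = 0.5260
−0.14·log₂(0.14) = 0.3971
−0.06·log₂(0.06) = 0.2435
Sum ≈ 2.2428 → 2.243 bits.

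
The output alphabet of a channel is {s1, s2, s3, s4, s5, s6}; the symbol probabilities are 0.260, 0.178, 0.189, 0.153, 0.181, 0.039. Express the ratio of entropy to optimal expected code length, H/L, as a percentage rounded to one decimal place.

Entropy H = −Σ p log₂ p ≈ 2.4460 bits.
Huffman merges: 39/1000+153/1000→24/125; 89/500+181/1000→359/1000; 189/1000+24/125→381/1000; 13/50+359/1000→619/1000; 381/1000+619/1000→1. L = 2551/1000 ≈ 2.5510.
Efficiency = H/L = 2.4460/2.5510 = 95.9%.

95.9%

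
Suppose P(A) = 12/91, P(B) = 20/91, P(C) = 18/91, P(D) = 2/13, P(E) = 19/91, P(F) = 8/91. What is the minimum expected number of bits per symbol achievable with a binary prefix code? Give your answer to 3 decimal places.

Repeatedly combine the two least-probable nodes; the expected code length is the sum of the merged weights.
merge 8/91 + 12/91 → 20/91
merge 2/13 + 18/91 → 32/91
merge 19/91 + 20/91 → 3/7
merge 20/91 + 32/91 → 4/7
merge 3/7 + 4/7 → 1
L = 20/91 + 32/91 + 3/7 + 4/7 + 1 = 18/7 ≈ 2.571 bits/symbol.

2.571 bits/symbol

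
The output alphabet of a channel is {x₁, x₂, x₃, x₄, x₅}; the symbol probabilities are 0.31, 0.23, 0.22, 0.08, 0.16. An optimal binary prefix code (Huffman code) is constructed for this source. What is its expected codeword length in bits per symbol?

Repeatedly combine the two least-probable nodes; the expected code length is the sum of the merged weights.
merge 2/25 + 4/25 → 6/25
merge 11/50 + 23/100 → 9/20
merge 6/25 + 31/100 → 11/20
merge 9/20 + 11/20 → 1
L = 6/25 + 9/20 + 11/20 + 1 = 56/25 = 2.24 bits/symbol.

2.24 bits/symbol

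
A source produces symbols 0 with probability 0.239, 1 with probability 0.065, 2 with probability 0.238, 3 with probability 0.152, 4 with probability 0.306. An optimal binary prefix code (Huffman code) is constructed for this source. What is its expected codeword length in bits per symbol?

Repeatedly combine the two least-probable nodes; the expected code length is the sum of the merged weights.
merge 13/200 + 19/125 → 217/1000
merge 217/1000 + 119/500 → 91/200
merge 239/1000 + 153/500 → 109/200
merge 91/200 + 109/200 → 1
L = 217/1000 + 91/200 + 109/200 + 1 = 2217/1000 = 2.217 bits/symbol.

2.217 bits/symbol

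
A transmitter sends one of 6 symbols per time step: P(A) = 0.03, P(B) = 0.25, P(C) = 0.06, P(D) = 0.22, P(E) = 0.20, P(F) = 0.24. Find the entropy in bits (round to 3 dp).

2.334 bits

H = −Σ pᵢ log₂ pᵢ.
−0.03·log₂(0.03) = 0.1518
−0.25·log₂(0.25) = 0.5000
−0.06·log₂(0.06) = 0.2435
−0.22·log₂(0.22) = 0.4806
−0.20·log₂(0.20) = 0.4644
−0.24·log₂(0.24) = 0.4941
Sum ≈ 2.3344 → 2.334 bits.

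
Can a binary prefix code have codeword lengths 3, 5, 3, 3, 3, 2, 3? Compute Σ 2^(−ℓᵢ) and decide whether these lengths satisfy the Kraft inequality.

0.90625; yes

With common denominator 2^5 = 32: Σ 2^(−ℓᵢ) = 4/32 + 1/32 + 4/32 + 4/32 + 4/32 + 8/32 + 4/32 = 29/32 = 0.90625.
Kraft's inequality requires Σ ≤ 1; here Σ = 0.90625 ≤ 1, so such a prefix code exists.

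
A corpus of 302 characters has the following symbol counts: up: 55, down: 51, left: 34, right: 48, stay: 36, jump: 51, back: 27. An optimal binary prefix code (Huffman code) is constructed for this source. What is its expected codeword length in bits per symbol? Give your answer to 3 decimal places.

2.818 bits/symbol

Probabilities are the counts divided by 302.
Repeatedly combine the two least-probable nodes; the expected code length is the sum of the merged weights.
merge 27/302 + 17/151 → 61/302
merge 18/151 + 24/151 → 42/151
merge 51/302 + 51/302 → 51/151
merge 55/302 + 61/302 → 58/151
merge 42/151 + 51/151 → 93/151
merge 58/151 + 93/151 → 1
L = 61/302 + 42/151 + 51/151 + 58/151 + 93/151 + 1 = 851/302 ≈ 2.818 bits/symbol.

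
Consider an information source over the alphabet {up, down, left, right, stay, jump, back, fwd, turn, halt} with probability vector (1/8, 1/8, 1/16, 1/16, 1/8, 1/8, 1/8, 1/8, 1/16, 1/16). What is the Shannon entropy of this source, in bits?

3.25 bits

Each probability is a power of 1/2, so log₂(1/p) is an integer.
H = Σ p·log₂(1/p) = 1/8·3 + 1/8·3 + 1/16·4 + 1/16·4 + 1/8·3 + 1/8·3 + 1/8·3 + 1/8·3 + 1/16·4 + 1/16·4 = 3.25 bits.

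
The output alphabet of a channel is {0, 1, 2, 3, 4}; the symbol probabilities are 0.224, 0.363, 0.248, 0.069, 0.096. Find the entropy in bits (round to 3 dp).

2.104 bits

H = −Σ pᵢ log₂ pᵢ.
−0.224·log₂(0.224) = 0.4835
−0.363·log₂(0.363) = 0.5307
−0.248·log₂(0.248) = 0.4989
−0.069·log₂(0.069) = 0.2662
−0.096·log₂(0.096) = 0.3246
Sum ≈ 2.1038 → 2.104 bits.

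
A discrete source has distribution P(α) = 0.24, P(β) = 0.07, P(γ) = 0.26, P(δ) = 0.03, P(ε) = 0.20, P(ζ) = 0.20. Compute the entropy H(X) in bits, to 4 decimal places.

H = −Σ pᵢ log₂ pᵢ.
−0.24·log₂(0.24) = 0.4941
−0.07·log₂(0.07) = 0.2686
−0.26·log₂(0.26) = 0.5053
−0.03·log₂(0.03) = 0.1518
−0.20·log₂(0.20) = 0.4644
−0.20·log₂(0.20) = 0.4644
Sum ≈ 2.3485 → 2.3485 bits.

2.3485 bits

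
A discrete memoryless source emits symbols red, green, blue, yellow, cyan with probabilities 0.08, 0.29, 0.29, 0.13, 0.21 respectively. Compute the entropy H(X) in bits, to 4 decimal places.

H = −Σ pᵢ log₂ pᵢ.
−0.08·log₂(0.08) = 0.2915
−0.29·log₂(0.29) = 0.5179
−0.29·log₂(0.29) = 0.5179
−0.13·log₂(0.13) = 0.3826
−0.21·log₂(0.21) = 0.4728
Sum ≈ 2.1828 → 2.1828 bits.

2.1828 bits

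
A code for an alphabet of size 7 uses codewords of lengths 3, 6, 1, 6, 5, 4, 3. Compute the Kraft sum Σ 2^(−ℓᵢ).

0.875

With common denominator 2^6 = 64: Σ 2^(−ℓᵢ) = 8/64 + 1/64 + 32/64 + 1/64 + 2/64 + 4/64 + 8/64 = 56/64 = 0.875.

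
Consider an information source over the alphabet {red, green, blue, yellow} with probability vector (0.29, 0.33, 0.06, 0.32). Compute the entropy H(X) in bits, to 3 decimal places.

1.815 bits

H = −Σ pᵢ log₂ pᵢ.
−0.29·log₂(0.29) = 0.5179
−0.33·log₂(0.33) = 0.5278
−0.06·log₂(0.06) = 0.2435
−0.32·log₂(0.32) = 0.5260
Sum ≈ 1.8153 → 1.815 bits.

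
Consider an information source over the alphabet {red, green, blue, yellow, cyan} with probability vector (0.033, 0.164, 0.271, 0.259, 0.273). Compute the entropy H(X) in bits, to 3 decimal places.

2.117 bits

H = −Σ pᵢ log₂ pᵢ.
−0.033·log₂(0.033) = 0.1624
−0.164·log₂(0.164) = 0.4278
−0.271·log₂(0.271) = 0.5105
−0.259·log₂(0.259) = 0.5048
−0.273·log₂(0.273) = 0.5113
Sum ≈ 2.1167 → 2.117 bits.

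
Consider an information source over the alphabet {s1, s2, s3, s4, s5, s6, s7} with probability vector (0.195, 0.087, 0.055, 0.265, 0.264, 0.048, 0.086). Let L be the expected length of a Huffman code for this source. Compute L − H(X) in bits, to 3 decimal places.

Entropy H = −Σ p log₂ p ≈ 2.5262 bits.
Huffman merges: 6/125+11/200→103/1000; 43/500+87/1000→173/1000; 103/1000+173/1000→69/250; 39/200+33/125→459/1000; 53/200+69/250→541/1000; 459/1000+541/1000→1. L = 319/125 ≈ 2.5520.
L − H = 2.5520 − 2.5262 = 0.026 bits.

0.026 bits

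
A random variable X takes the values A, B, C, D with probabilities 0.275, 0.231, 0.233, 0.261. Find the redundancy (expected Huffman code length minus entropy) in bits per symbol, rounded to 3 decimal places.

0.004 bits

Entropy H = −Σ p log₂ p ≈ 1.9960 bits.
Huffman merges: 231/1000+233/1000→58/125; 261/1000+11/40→67/125; 58/125+67/125→1. L = 2 ≈ 2.0000.
L − H = 2.0000 − 1.9960 = 0.004 bits.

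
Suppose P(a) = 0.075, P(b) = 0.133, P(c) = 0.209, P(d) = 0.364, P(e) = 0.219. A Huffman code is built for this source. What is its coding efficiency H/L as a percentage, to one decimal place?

Entropy H = −Σ p log₂ p ≈ 2.1499 bits.
Huffman merges: 3/40+133/1000→26/125; 26/125+209/1000→417/1000; 219/1000+91/250→583/1000; 417/1000+583/1000→1. L = 276/125 ≈ 2.2080.
Efficiency = H/L = 2.1499/2.2080 = 97.4%.

97.4%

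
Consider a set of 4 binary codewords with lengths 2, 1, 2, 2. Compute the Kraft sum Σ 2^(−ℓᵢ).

1.25

With common denominator 2^2 = 4: Σ 2^(−ℓᵢ) = 1/4 + 2/4 + 1/4 + 1/4 = 5/4 = 1.25.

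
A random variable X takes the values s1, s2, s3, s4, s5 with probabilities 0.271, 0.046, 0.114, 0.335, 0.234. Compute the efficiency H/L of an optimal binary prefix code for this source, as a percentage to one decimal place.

96.8%

Entropy H = −Σ p log₂ p ≈ 2.0908 bits.
Huffman merges: 23/500+57/500→4/25; 4/25+117/500→197/500; 271/1000+67/200→303/500; 197/500+303/500→1. L = 54/25 ≈ 2.1600.
Efficiency = H/L = 2.0908/2.1600 = 96.8%.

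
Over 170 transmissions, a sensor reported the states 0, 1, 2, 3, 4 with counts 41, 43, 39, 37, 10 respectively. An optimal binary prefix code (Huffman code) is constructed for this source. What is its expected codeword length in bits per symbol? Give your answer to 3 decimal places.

2.276 bits/symbol

Probabilities are the counts divided by 170.
Repeatedly combine the two least-probable nodes; the expected code length is the sum of the merged weights.
merge 1/17 + 37/170 → 47/170
merge 39/170 + 41/170 → 8/17
merge 43/170 + 47/170 → 9/17
merge 8/17 + 9/17 → 1
L = 47/170 + 8/17 + 9/17 + 1 = 387/170 ≈ 2.276 bits/symbol.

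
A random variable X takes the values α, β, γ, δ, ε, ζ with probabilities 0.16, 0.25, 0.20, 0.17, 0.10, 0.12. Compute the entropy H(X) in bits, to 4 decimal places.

H = −Σ pᵢ log₂ pᵢ.
−0.16·log₂(0.16) = 0.4230
−0.25·log₂(0.25) = 0.5000
−0.20·log₂(0.20) = 0.4644
−0.17·log₂(0.17) = 0.4346
−0.10·log₂(0.10) = 0.3322
−0.12·log₂(0.12) = 0.3671
Sum ≈ 2.5212 → 2.5212 bits.

2.5212 bits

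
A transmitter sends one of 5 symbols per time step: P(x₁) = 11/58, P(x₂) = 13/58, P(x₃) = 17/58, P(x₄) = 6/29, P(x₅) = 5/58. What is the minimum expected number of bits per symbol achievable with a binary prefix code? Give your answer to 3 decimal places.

Repeatedly combine the two least-probable nodes; the expected code length is the sum of the merged weights.
merge 5/58 + 11/58 → 8/29
merge 6/29 + 13/58 → 25/58
merge 8/29 + 17/58 → 33/58
merge 25/58 + 33/58 → 1
L = 8/29 + 25/58 + 33/58 + 1 = 66/29 ≈ 2.276 bits/symbol.

2.276 bits/symbol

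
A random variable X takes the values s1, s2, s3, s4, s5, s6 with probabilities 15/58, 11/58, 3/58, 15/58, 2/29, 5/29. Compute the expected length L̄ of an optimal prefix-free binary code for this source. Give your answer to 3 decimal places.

2.414 bits/symbol

Repeatedly combine the two least-probable nodes; the expected code length is the sum of the merged weights.
merge 3/58 + 2/29 → 7/58
merge 7/58 + 5/29 → 17/58
merge 11/58 + 15/58 → 13/29
merge 15/58 + 17/58 → 16/29
merge 13/29 + 16/29 → 1
L = 7/58 + 17/58 + 13/29 + 16/29 + 1 = 70/29 ≈ 2.414 bits/symbol.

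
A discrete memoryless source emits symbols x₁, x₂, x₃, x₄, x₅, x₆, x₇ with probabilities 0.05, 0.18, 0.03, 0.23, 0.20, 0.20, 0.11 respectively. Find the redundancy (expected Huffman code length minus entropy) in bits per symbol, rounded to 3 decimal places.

0.060 bits

Entropy H = −Σ p log₂ p ≈ 2.5799 bits.
Huffman merges: 3/100+1/20→2/25; 2/25+11/100→19/100; 9/50+19/100→37/100; 1/5+1/5→2/5; 23/100+37/100→3/5; 2/5+3/5→1. L = 66/25 ≈ 2.6400.
L − H = 2.6400 − 2.5799 = 0.060 bits.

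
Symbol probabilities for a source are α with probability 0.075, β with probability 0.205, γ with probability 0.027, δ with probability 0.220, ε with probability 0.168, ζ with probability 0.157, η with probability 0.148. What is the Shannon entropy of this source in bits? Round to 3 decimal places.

H = −Σ pᵢ log₂ pᵢ.
−0.075·log₂(0.075) = 0.2803
−0.205·log₂(0.205) = 0.4687
−0.027·log₂(0.027) = 0.1407
−0.220·log₂(0.220) = 0.4806
−0.168·log₂(0.168) = 0.4323
−0.157·log₂(0.157) = 0.4194
−0.148·log₂(0.148) = 0.4079
Sum ≈ 2.6299 → 2.630 bits.

2.630 bits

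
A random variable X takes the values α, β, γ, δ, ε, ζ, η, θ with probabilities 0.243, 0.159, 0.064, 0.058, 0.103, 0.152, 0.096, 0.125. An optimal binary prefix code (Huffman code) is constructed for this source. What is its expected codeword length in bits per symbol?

2.879 bits/symbol

Repeatedly combine the two least-probable nodes; the expected code length is the sum of the merged weights.
merge 29/500 + 8/125 → 61/500
merge 12/125 + 103/1000 → 199/1000
merge 61/500 + 1/8 → 247/1000
merge 19/125 + 159/1000 → 311/1000
merge 199/1000 + 243/1000 → 221/500
merge 247/1000 + 311/1000 → 279/500
merge 221/500 + 279/500 → 1
L = 61/500 + 199/1000 + 247/1000 + 311/1000 + 221/500 + 279/500 + 1 = 2879/1000 = 2.879 bits/symbol.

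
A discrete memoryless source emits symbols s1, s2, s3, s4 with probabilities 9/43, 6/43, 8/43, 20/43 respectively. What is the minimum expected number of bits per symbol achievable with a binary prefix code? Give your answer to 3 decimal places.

1.860 bits/symbol

Repeatedly combine the two least-probable nodes; the expected code length is the sum of the merged weights.
merge 6/43 + 8/43 → 14/43
merge 9/43 + 14/43 → 23/43
merge 20/43 + 23/43 → 1
L = 14/43 + 23/43 + 1 = 80/43 ≈ 1.860 bits/symbol.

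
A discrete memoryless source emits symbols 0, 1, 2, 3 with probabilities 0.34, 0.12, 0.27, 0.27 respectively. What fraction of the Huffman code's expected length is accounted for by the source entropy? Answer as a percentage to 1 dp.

95.8%

Entropy H = −Σ p log₂ p ≈ 1.9163 bits.
Huffman merges: 3/25+27/100→39/100; 27/100+17/50→61/100; 39/100+61/100→1. L = 2 ≈ 2.0000.
Efficiency = H/L = 1.9163/2.0000 = 95.8%.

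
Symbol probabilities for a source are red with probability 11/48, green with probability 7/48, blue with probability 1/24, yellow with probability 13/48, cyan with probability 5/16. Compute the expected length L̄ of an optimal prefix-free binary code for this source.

2.1875 bits/symbol

Repeatedly combine the two least-probable nodes; the expected code length is the sum of the merged weights.
merge 1/24 + 7/48 → 3/16
merge 3/16 + 11/48 → 5/12
merge 13/48 + 5/16 → 7/12
merge 5/12 + 7/12 → 1
L = 3/16 + 5/12 + 7/12 + 1 = 35/16 = 2.1875 bits/symbol.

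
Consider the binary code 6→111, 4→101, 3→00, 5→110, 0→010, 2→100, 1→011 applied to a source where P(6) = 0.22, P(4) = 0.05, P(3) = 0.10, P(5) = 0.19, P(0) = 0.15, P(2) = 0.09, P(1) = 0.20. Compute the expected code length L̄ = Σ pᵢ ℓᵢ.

2.9 bits/symbol

L̄ = Σ pᵢ·ℓᵢ = 0.22·3 + 0.05·3 + 0.10·2 + 0.19·3 + 0.15·3 + 0.09·3 + 0.20·3 = 2.9 bits/symbol.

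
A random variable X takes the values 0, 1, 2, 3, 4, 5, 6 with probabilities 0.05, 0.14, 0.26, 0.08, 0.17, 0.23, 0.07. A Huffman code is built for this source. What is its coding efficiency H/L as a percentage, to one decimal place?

98.9%

Entropy H = −Σ p log₂ p ≈ 2.6008 bits.
Huffman merges: 1/20+7/100→3/25; 2/25+3/25→1/5; 7/50+17/100→31/100; 1/5+23/100→43/100; 13/50+31/100→57/100; 43/100+57/100→1. L = 263/100 ≈ 2.6300.
Efficiency = H/L = 2.6008/2.6300 = 98.9%.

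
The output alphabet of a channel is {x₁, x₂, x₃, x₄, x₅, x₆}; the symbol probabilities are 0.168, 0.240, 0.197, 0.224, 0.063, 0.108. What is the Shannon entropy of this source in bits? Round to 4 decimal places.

2.4697 bits

H = −Σ pᵢ log₂ pᵢ.
−0.168·log₂(0.168) = 0.4323
−0.240·log₂(0.240) = 0.4941
−0.197·log₂(0.197) = 0.4617
−0.224·log₂(0.224) = 0.4835
−0.063·log₂(0.063) = 0.2513
−0.108·log₂(0.108) = 0.3468
Sum ≈ 2.4697 → 2.4697 bits.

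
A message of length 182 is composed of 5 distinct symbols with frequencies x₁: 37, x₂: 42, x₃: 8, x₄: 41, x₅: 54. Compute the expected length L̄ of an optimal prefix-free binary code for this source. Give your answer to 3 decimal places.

2.247 bits/symbol

Probabilities are the counts divided by 182.
Repeatedly combine the two least-probable nodes; the expected code length is the sum of the merged weights.
merge 4/91 + 37/182 → 45/182
merge 41/182 + 3/13 → 83/182
merge 45/182 + 27/91 → 99/182
merge 83/182 + 99/182 → 1
L = 45/182 + 83/182 + 99/182 + 1 = 409/182 ≈ 2.247 bits/symbol.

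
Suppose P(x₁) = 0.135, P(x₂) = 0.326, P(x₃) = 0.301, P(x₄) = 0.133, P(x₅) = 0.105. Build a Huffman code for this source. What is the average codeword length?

Repeatedly combine the two least-probable nodes; the expected code length is the sum of the merged weights.
merge 21/200 + 133/1000 → 119/500
merge 27/200 + 119/500 → 373/1000
merge 301/1000 + 163/500 → 627/1000
merge 373/1000 + 627/1000 → 1
L = 119/500 + 373/1000 + 627/1000 + 1 = 1119/500 = 2.238 bits/symbol.

2.238 bits/symbol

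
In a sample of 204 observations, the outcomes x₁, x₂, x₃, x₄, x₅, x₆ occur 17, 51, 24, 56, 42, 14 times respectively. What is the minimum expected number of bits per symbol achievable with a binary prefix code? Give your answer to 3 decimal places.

Probabilities are the counts divided by 204.
Repeatedly combine the two least-probable nodes; the expected code length is the sum of the merged weights.
merge 7/102 + 1/12 → 31/204
merge 2/17 + 31/204 → 55/204
merge 7/34 + 1/4 → 31/68
merge 55/204 + 14/51 → 37/68
merge 31/68 + 37/68 → 1
L = 31/204 + 55/204 + 31/68 + 37/68 + 1 = 247/102 ≈ 2.422 bits/symbol.

2.422 bits/symbol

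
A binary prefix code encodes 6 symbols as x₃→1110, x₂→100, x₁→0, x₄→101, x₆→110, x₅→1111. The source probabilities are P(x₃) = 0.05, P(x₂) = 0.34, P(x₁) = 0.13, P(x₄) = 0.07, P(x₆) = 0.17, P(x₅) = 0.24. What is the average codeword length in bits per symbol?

L̄ = Σ pᵢ·ℓᵢ = 0.05·4 + 0.34·3 + 0.13·1 + 0.07·3 + 0.17·3 + 0.24·4 = 3.03 bits/symbol.

3.03 bits/symbol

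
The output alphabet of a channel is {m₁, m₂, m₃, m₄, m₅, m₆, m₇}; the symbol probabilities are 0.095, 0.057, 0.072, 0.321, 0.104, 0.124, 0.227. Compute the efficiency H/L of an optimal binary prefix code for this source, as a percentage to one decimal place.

Entropy H = −Σ p log₂ p ≈ 2.5564 bits.
Huffman merges: 57/1000+9/125→129/1000; 19/200+13/125→199/1000; 31/250+129/1000→253/1000; 199/1000+227/1000→213/500; 253/1000+321/1000→287/500; 213/500+287/500→1. L = 2581/1000 ≈ 2.5810.
Efficiency = H/L = 2.5564/2.5810 = 99.0%.

99.0%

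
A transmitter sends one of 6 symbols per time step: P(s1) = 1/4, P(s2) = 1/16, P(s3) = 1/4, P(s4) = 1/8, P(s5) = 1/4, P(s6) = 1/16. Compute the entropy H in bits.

2.375 bits

Each probability is a power of 1/2, so log₂(1/p) is an integer.
H = Σ p·log₂(1/p) = 1/4·2 + 1/16·4 + 1/4·2 + 1/8·3 + 1/4·2 + 1/16·4 = 2.375 bits.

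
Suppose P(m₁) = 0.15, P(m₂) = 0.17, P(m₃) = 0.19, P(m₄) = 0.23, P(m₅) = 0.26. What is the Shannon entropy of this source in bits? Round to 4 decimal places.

2.2933 bits

H = −Σ pᵢ log₂ pᵢ.
−0.15·log₂(0.15) = 0.4105
−0.17·log₂(0.17) = 0.4346
−0.19·log₂(0.19) = 0.4552
−0.23·log₂(0.23) = 0.4877
−0.26·log₂(0.26) = 0.5053
Sum ≈ 2.2933 → 2.2933 bits.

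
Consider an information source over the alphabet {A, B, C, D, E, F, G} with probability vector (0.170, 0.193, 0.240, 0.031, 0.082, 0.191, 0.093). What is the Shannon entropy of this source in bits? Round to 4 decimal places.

2.6129 bits

H = −Σ pᵢ log₂ pᵢ.
−0.170·log₂(0.170) = 0.4346
−0.193·log₂(0.193) = 0.4581
−0.240·log₂(0.240) = 0.4941
−0.031·log₂(0.031) = 0.1554
−0.082·log₂(0.082) = 0.2959
−0.191·log₂(0.191) = 0.4562
−0.093·log₂(0.093) = 0.3187
Sum ≈ 2.6129 → 2.6129 bits.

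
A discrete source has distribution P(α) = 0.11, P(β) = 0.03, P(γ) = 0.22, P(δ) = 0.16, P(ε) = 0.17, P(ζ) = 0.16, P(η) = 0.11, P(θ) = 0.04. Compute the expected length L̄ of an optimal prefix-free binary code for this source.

Repeatedly combine the two least-probable nodes; the expected code length is the sum of the merged weights.
merge 3/100 + 1/25 → 7/100
merge 7/100 + 11/100 → 9/50
merge 11/100 + 4/25 → 27/100
merge 4/25 + 17/100 → 33/100
merge 9/50 + 11/50 → 2/5
merge 27/100 + 33/100 → 3/5
merge 2/5 + 3/5 → 1
L = 7/100 + 9/50 + 27/100 + 33/100 + 2/5 + 3/5 + 1 = 57/20 = 2.85 bits/symbol.

2.85 bits/symbol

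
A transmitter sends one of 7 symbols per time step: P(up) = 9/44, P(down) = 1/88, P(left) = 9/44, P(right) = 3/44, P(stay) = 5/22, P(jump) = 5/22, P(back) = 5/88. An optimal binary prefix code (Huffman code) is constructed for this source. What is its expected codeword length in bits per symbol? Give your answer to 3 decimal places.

Repeatedly combine the two least-probable nodes; the expected code length is the sum of the merged weights.
merge 1/88 + 5/88 → 3/44
merge 3/44 + 3/44 → 3/22
merge 3/22 + 9/44 → 15/44
merge 9/44 + 5/22 → 19/44
merge 5/22 + 15/44 → 25/44
merge 19/44 + 25/44 → 1
L = 3/44 + 3/22 + 15/44 + 19/44 + 25/44 + 1 = 28/11 ≈ 2.545 bits/symbol.

2.545 bits/symbol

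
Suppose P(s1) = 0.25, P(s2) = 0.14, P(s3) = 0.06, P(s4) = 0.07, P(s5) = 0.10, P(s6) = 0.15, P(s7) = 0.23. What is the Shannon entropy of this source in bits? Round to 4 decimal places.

2.6396 bits

H = −Σ pᵢ log₂ pᵢ.
−0.25·log₂(0.25) = 0.5000
−0.14·log₂(0.14) = 0.3971
−0.06·log₂(0.06) = 0.2435
−0.07·log₂(0.07) = 0.2686
−0.10·log₂(0.10) = 0.3322
−0.15·log₂(0.15) = 0.4105
−0.23·log₂(0.23) = 0.4877
Sum ≈ 2.6396 → 2.6396 bits.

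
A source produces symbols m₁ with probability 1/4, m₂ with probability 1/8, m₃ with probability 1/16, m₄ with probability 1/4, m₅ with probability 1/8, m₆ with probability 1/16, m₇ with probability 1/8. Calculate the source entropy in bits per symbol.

Each probability is a power of 1/2, so log₂(1/p) is an integer.
H = Σ p·log₂(1/p) = 1/4·2 + 1/8·3 + 1/16·4 + 1/4·2 + 1/8·3 + 1/16·4 + 1/8·3 = 2.625 bits.

2.625 bits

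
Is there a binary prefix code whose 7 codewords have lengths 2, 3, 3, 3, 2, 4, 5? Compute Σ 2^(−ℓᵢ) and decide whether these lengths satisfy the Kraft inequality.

With common denominator 2^5 = 32: Σ 2^(−ℓᵢ) = 8/32 + 4/32 + 4/32 + 4/32 + 8/32 + 2/32 + 1/32 = 31/32 = 0.96875.
Kraft's inequality requires Σ ≤ 1; here Σ = 0.96875 ≤ 1, so such a prefix code exists.

0.96875; yes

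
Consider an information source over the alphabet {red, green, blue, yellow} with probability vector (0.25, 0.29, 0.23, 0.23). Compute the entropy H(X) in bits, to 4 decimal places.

1.9932 bits

H = −Σ pᵢ log₂ pᵢ.
−0.25·log₂(0.25) = 0.5000
−0.29·log₂(0.29) = 0.5179
−0.23·log₂(0.23) = 0.4877
−0.23·log₂(0.23) = 0.4877
Sum ≈ 1.9932 → 1.9932 bits.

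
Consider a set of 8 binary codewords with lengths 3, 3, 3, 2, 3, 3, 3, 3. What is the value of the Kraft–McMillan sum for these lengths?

With common denominator 2^3 = 8: Σ 2^(−ℓᵢ) = 1/8 + 1/8 + 1/8 + 2/8 + 1/8 + 1/8 + 1/8 + 1/8 = 9/8 = 1.125.

1.125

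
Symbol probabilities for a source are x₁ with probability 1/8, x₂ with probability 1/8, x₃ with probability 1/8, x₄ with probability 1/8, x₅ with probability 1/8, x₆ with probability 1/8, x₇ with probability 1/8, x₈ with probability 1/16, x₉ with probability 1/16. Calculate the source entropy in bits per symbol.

Each probability is a power of 1/2, so log₂(1/p) is an integer.
H = Σ p·log₂(1/p) = 1/8·3 + 1/8·3 + 1/8·3 + 1/8·3 + 1/8·3 + 1/8·3 + 1/8·3 + 1/16·4 + 1/16·4 = 3.125 bits.

3.125 bits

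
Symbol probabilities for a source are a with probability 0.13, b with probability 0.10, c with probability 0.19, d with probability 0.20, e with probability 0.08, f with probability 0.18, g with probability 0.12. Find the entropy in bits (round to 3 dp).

2.738 bits

H = −Σ pᵢ log₂ pᵢ.
−0.13·log₂(0.13) = 0.3826
−0.10·log₂(0.10) = 0.3322
−0.19·log₂(0.19) = 0.4552
−0.20·log₂(0.20) = 0.4644
−0.08·log₂(0.08) = 0.2915
−0.18·log₂(0.18) = 0.4453
−0.12·log₂(0.12) = 0.3671
Sum ≈ 2.7383 → 2.738 bits.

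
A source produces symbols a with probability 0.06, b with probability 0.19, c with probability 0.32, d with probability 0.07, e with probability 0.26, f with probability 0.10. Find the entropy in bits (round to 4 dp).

2.3308 bits

H = −Σ pᵢ log₂ pᵢ.
−0.06·log₂(0.06) = 0.2435
−0.19·log₂(0.19) = 0.4552
−0.32·log₂(0.32) = 0.5260
−0.07·log₂(0.07) = 0.2686
−0.26·log₂(0.26) = 0.5053
−0.10·log₂(0.10) = 0.3322
Sum ≈ 2.3308 → 2.3308 bits.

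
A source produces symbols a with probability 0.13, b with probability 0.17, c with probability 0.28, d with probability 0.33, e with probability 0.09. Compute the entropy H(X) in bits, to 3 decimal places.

2.172 bits

H = −Σ pᵢ log₂ pᵢ.
−0.13·log₂(0.13) = 0.3826
−0.17·log₂(0.17) = 0.4346
−0.28·log₂(0.28) = 0.5142
−0.33·log₂(0.33) = 0.5278
−0.09·log₂(0.09) = 0.3127
Sum ≈ 2.1719 → 2.172 bits.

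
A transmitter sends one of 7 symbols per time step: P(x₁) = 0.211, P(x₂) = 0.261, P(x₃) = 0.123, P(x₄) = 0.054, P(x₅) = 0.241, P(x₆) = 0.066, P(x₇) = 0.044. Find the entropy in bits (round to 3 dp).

H = −Σ pᵢ log₂ pᵢ.
−0.211·log₂(0.211) = 0.4736
−0.261·log₂(0.261) = 0.5058
−0.123·log₂(0.123) = 0.3719
−0.054·log₂(0.054) = 0.2274
−0.241·log₂(0.241) = 0.4947
−0.066·log₂(0.066) = 0.2588
−0.044·log₂(0.044) = 0.1983
Sum ≈ 2.5305 → 2.531 bits.

2.531 bits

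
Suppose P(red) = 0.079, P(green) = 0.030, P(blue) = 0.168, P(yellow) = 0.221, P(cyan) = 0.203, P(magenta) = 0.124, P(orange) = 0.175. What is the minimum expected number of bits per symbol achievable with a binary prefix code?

Repeatedly combine the two least-probable nodes; the expected code length is the sum of the merged weights.
merge 3/100 + 79/1000 → 109/1000
merge 109/1000 + 31/250 → 233/1000
merge 21/125 + 7/40 → 343/1000
merge 203/1000 + 221/1000 → 53/125
merge 233/1000 + 343/1000 → 72/125
merge 53/125 + 72/125 → 1
L = 109/1000 + 233/1000 + 343/1000 + 53/125 + 72/125 + 1 = 537/200 = 2.685 bits/symbol.

2.685 bits/symbol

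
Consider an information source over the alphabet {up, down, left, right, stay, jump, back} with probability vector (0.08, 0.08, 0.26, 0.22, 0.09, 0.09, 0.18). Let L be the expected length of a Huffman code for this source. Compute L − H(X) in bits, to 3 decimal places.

Entropy H = −Σ p log₂ p ≈ 2.6395 bits.
Huffman merges: 2/25+2/25→4/25; 9/100+9/100→9/50; 4/25+9/50→17/50; 9/50+11/50→2/5; 13/50+17/50→3/5; 2/5+3/5→1. L = 67/25 ≈ 2.6800.
L − H = 2.6800 − 2.6395 = 0.041 bits.

0.041 bits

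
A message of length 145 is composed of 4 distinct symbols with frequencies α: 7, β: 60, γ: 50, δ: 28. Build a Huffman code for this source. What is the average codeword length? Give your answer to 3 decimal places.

1.828 bits/symbol

Probabilities are the counts divided by 145.
Repeatedly combine the two least-probable nodes; the expected code length is the sum of the merged weights.
merge 7/145 + 28/145 → 7/29
merge 7/29 + 10/29 → 17/29
merge 12/29 + 17/29 → 1
L = 7/29 + 17/29 + 1 = 53/29 ≈ 1.828 bits/symbol.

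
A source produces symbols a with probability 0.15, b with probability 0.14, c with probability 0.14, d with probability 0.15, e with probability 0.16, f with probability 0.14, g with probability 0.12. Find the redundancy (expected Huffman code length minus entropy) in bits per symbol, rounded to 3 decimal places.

0.037 bits

Entropy H = −Σ p log₂ p ≈ 2.8025 bits.
Huffman merges: 3/25+7/50→13/50; 7/50+7/50→7/25; 3/20+3/20→3/10; 4/25+13/50→21/50; 7/25+3/10→29/50; 21/50+29/50→1. L = 71/25 ≈ 2.8400.
L − H = 2.8400 − 2.8025 = 0.037 bits.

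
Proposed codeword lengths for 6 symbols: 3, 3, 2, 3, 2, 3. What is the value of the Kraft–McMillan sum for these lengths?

With common denominator 2^3 = 8: Σ 2^(−ℓᵢ) = 1/8 + 1/8 + 2/8 + 1/8 + 2/8 + 1/8 = 8/8 = 1.

1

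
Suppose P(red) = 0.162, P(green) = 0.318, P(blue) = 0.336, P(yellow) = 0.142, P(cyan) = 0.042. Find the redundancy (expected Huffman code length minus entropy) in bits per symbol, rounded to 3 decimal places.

Entropy H = −Σ p log₂ p ≈ 2.0717 bits.
Huffman merges: 21/500+71/500→23/125; 81/500+23/125→173/500; 159/500+42/125→327/500; 173/500+327/500→1. L = 273/125 ≈ 2.1840.
L − H = 2.1840 − 2.0717 = 0.112 bits.

0.112 bits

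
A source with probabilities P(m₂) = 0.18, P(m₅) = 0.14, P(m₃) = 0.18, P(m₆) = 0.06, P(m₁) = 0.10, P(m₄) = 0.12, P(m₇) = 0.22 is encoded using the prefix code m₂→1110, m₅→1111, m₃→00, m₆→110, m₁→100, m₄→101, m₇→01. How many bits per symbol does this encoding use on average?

L̄ = Σ pᵢ·ℓᵢ = 0.18·4 + 0.14·4 + 0.18·2 + 0.06·3 + 0.10·3 + 0.12·3 + 0.22·2 = 2.92 bits/symbol.

2.92 bits/symbol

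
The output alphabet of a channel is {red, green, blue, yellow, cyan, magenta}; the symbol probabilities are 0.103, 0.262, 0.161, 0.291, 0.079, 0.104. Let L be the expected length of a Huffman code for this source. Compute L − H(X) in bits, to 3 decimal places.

Entropy H = −Σ p log₂ p ≈ 2.4154 bits.
Huffman merges: 79/1000+103/1000→91/500; 13/125+161/1000→53/200; 91/500+131/500→111/250; 53/200+291/1000→139/250; 111/250+139/250→1. L = 2447/1000 ≈ 2.4470.
L − H = 2.4470 − 2.4154 = 0.032 bits.

0.032 bits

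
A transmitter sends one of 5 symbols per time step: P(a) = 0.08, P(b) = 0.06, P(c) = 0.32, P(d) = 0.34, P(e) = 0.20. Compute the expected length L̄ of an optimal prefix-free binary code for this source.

Repeatedly combine the two least-probable nodes; the expected code length is the sum of the merged weights.
merge 3/50 + 2/25 → 7/50
merge 7/50 + 1/5 → 17/50
merge 8/25 + 17/50 → 33/50
merge 17/50 + 33/50 → 1
L = 7/50 + 17/50 + 33/50 + 1 = 107/50 = 2.14 bits/symbol.

2.14 bits/symbol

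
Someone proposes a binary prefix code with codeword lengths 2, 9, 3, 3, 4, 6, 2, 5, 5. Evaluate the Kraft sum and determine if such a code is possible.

0.892578125; yes

With common denominator 2^9 = 512: Σ 2^(−ℓᵢ) = 128/512 + 1/512 + 64/512 + 64/512 + 32/512 + 8/512 + 128/512 + 16/512 + 16/512 = 457/512 = 0.892578125.
Kraft's inequality requires Σ ≤ 1; here Σ = 0.892578125 ≤ 1, so such a prefix code exists.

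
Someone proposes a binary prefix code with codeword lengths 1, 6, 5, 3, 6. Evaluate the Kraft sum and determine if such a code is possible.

With common denominator 2^6 = 64: Σ 2^(−ℓᵢ) = 32/64 + 1/64 + 2/64 + 8/64 + 1/64 = 44/64 = 0.6875.
Kraft's inequality requires Σ ≤ 1; here Σ = 0.6875 ≤ 1, so such a prefix code exists.

0.6875; yes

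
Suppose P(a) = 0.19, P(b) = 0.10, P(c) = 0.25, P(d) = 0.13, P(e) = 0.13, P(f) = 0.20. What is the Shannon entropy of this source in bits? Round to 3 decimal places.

2.517 bits

H = −Σ pᵢ log₂ pᵢ.
−0.19·log₂(0.19) = 0.4552
−0.10·log₂(0.10) = 0.3322
−0.25·log₂(0.25) = 0.5000
−0.13·log₂(0.13) = 0.3826
−0.13·log₂(0.13) = 0.3826
−0.20·log₂(0.20) = 0.4644
Sum ≈ 2.5171 → 2.517 bits.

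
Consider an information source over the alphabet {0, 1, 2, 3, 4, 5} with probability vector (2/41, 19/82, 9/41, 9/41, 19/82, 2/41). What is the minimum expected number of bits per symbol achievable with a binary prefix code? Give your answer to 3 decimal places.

Repeatedly combine the two least-probable nodes; the expected code length is the sum of the merged weights.
merge 2/41 + 2/41 → 4/41
merge 4/41 + 9/41 → 13/41
merge 9/41 + 19/82 → 37/82
merge 19/82 + 13/41 → 45/82
merge 37/82 + 45/82 → 1
L = 4/41 + 13/41 + 37/82 + 45/82 + 1 = 99/41 ≈ 2.415 bits/symbol.

2.415 bits/symbol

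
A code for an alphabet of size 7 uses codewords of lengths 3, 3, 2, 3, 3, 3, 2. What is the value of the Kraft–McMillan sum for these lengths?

With common denominator 2^3 = 8: Σ 2^(−ℓᵢ) = 1/8 + 1/8 + 2/8 + 1/8 + 1/8 + 1/8 + 2/8 = 9/8 = 1.125.

1.125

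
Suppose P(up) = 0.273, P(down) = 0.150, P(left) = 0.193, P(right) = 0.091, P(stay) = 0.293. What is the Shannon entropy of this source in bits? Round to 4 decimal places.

H = −Σ pᵢ log₂ pᵢ.
−0.273·log₂(0.273) = 0.5113
−0.150·log₂(0.150) = 0.4105
−0.193·log₂(0.193) = 0.4581
−0.091·log₂(0.091) = 0.3147
−0.293·log₂(0.293) = 0.5189
Sum ≈ 2.2135 → 2.2135 bits.

2.2135 bits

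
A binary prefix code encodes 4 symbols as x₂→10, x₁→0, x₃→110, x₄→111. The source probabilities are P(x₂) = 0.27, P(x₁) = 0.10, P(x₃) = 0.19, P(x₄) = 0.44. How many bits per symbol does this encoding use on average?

2.53 bits/symbol

L̄ = Σ pᵢ·ℓᵢ = 0.27·2 + 0.10·1 + 0.19·3 + 0.44·3 = 2.53 bits/symbol.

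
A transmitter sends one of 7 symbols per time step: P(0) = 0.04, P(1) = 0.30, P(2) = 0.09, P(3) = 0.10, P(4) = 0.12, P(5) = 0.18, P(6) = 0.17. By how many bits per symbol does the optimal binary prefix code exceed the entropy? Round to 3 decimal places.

Entropy H = −Σ p log₂ p ≈ 2.5987 bits.
Huffman merges: 1/25+9/100→13/100; 1/10+3/25→11/50; 13/100+17/100→3/10; 9/50+11/50→2/5; 3/10+3/10→3/5; 2/5+3/5→1. L = 53/20 ≈ 2.6500.
L − H = 2.6500 − 2.5987 = 0.051 bits.

0.051 bits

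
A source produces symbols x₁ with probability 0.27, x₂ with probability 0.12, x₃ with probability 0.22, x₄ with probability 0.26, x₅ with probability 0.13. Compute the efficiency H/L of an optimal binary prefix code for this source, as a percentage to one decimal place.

Entropy H = −Σ p log₂ p ≈ 2.2456 bits.
Huffman merges: 3/25+13/100→1/4; 11/50+1/4→47/100; 13/50+27/100→53/100; 47/100+53/100→1. L = 9/4 ≈ 2.2500.
Efficiency = H/L = 2.2456/2.2500 = 99.8%.

99.8%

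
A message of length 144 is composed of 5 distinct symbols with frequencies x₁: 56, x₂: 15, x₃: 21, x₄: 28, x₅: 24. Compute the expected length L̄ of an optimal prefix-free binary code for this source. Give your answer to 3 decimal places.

Probabilities are the counts divided by 144.
Repeatedly combine the two least-probable nodes; the expected code length is the sum of the merged weights.
merge 5/48 + 7/48 → 1/4
merge 1/6 + 7/36 → 13/36
merge 1/4 + 13/36 → 11/18
merge 7/18 + 11/18 → 1
L = 1/4 + 13/36 + 11/18 + 1 = 20/9 ≈ 2.222 bits/symbol.

2.222 bits/symbol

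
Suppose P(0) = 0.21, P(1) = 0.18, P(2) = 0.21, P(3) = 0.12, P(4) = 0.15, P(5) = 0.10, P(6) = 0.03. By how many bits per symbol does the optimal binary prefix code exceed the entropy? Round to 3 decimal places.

Entropy H = −Σ p log₂ p ≈ 2.6525 bits.
Huffman merges: 3/100+1/10→13/100; 3/25+13/100→1/4; 3/20+9/50→33/100; 21/100+21/100→21/50; 1/4+33/100→29/50; 21/50+29/50→1. L = 271/100 ≈ 2.7100.
L − H = 2.7100 − 2.6525 = 0.057 bits.

0.057 bits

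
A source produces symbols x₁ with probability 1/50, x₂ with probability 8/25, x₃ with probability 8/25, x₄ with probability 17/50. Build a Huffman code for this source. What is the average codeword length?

2 bits/symbol

Repeatedly combine the two least-probable nodes; the expected code length is the sum of the merged weights.
merge 1/50 + 8/25 → 17/50
merge 8/25 + 17/50 → 33/50
merge 17/50 + 33/50 → 1
L = 17/50 + 33/50 + 1 = 2 bits/symbol.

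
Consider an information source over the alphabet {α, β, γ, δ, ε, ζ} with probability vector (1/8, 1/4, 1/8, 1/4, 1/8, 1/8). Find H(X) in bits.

2.5 bits

Each probability is a power of 1/2, so log₂(1/p) is an integer.
H = Σ p·log₂(1/p) = 1/8·3 + 1/4·2 + 1/8·3 + 1/4·2 + 1/8·3 + 1/8·3 = 2.5 bits.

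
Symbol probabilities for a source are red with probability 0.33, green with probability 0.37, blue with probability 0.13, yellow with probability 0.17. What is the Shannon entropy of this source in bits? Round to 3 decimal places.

1.876 bits

H = −Σ pᵢ log₂ pᵢ.
−0.33·log₂(0.33) = 0.5278
−0.37·log₂(0.37) = 0.5307
−0.13·log₂(0.13) = 0.3826
−0.17·log₂(0.17) = 0.4346
Sum ≈ 1.8758 → 1.876 bits.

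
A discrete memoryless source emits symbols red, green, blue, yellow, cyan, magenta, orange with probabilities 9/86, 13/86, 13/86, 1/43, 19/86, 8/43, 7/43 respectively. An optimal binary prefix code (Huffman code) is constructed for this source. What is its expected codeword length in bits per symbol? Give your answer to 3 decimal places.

2.721 bits/symbol

Repeatedly combine the two least-probable nodes; the expected code length is the sum of the merged weights.
merge 1/43 + 9/86 → 11/86
merge 11/86 + 13/86 → 12/43
merge 13/86 + 7/43 → 27/86
merge 8/43 + 19/86 → 35/86
merge 12/43 + 27/86 → 51/86
merge 35/86 + 51/86 → 1
L = 11/86 + 12/43 + 27/86 + 35/86 + 51/86 + 1 = 117/43 ≈ 2.721 bits/symbol.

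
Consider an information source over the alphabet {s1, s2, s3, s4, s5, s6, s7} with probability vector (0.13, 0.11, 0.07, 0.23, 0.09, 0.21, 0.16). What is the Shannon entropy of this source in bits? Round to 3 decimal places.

2.698 bits

H = −Σ pᵢ log₂ pᵢ.
−0.13·log₂(0.13) = 0.3826
−0.11·log₂(0.11) = 0.3503
−0.07·log₂(0.07) = 0.2686
−0.23·log₂(0.23) = 0.4877
−0.09·log₂(0.09) = 0.3127
−0.21·log₂(0.21) = 0.4728
−0.16·log₂(0.16) = 0.4230
Sum ≈ 2.6976 → 2.698 bits.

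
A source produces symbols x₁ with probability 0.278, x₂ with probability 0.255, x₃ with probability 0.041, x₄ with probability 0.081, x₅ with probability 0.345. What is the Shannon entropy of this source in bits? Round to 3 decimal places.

2.028 bits

H = −Σ pᵢ log₂ pᵢ.
−0.278·log₂(0.278) = 0.5134
−0.255·log₂(0.255) = 0.5027
−0.041·log₂(0.041) = 0.1889
−0.081·log₂(0.081) = 0.2937
−0.345·log₂(0.345) = 0.5297
Sum ≈ 2.0285 → 2.028 bits.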